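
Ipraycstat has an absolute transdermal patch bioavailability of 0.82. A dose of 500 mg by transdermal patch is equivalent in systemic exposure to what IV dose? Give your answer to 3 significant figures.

D_iv = 410 mg

Systemic exposure from an extravascular dose = F × D_ev, so the equivalent IV dose is F × D_ev.
D_iv = F × D_ev = 0.82 × 500 = 410 mg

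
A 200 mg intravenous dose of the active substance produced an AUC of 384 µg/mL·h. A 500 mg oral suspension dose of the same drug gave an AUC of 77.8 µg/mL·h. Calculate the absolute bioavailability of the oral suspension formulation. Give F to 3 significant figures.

F = (AUC_ev / D_ev) / (AUC_iv / D_iv)
  = (77.8/500) / (384/200)
  = 0.1556 / 1.92 = 0.0810

F = 0.0810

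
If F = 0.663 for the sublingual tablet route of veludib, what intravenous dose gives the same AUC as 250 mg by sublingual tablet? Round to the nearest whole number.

D_iv = 166 mg

Systemic exposure from an extravascular dose = F × D_ev, so the equivalent IV dose is F × D_ev.
D_iv = F × D_ev = 0.663 × 250 = 165.75 mg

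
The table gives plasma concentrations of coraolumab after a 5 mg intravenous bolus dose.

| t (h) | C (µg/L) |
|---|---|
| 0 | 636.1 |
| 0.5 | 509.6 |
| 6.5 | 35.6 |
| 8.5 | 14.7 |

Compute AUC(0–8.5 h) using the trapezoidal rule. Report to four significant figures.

Trapezoidal AUC_0→8.5:
  [0→0.5]: (636.1+509.6)/2 × 0.5 = 286.425
  [0.5→6.5]: (509.6+35.6)/2 × 6 = 1635.6
  [6.5→8.5]: (35.6+14.7)/2 × 2 = 50.3
  Sum = 1972.325 µg/L·h

AUC = 1972 µg/L·h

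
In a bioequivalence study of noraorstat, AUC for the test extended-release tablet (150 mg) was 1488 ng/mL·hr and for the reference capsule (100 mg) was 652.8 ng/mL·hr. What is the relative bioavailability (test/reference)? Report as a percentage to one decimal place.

F_rel = 152.0%

F_rel = (AUC_test/D_test) / (AUC_ref/D_ref)
      = (1488/150) / (652.8/100)
      = 9.92 / 6.528 = 1.5196 = 151.96%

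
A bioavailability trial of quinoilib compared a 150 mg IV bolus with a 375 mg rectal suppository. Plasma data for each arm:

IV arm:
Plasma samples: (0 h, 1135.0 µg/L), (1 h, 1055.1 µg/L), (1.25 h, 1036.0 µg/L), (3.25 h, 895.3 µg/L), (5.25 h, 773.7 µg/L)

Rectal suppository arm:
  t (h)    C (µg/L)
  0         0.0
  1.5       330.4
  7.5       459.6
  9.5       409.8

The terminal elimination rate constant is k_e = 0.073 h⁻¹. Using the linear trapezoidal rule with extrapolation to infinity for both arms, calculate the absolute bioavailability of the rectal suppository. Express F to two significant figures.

F = 0.23

Trapezoidal AUC_0→5.25 (IV):
  [0→1]: (1135.0+1055.1)/2 × 1 = 1095.05
  [1→1.25]: (1055.1+1036.0)/2 × 0.25 = 261.3875
  [1.25→3.25]: (1036.0+895.3)/2 × 2 = 1931.3
  [3.25→5.25]: (895.3+773.7)/2 × 2 = 1669.0
  Sum = 4956.7375 µg/L·h
IV tail: 773.7/0.073 = 10598.630; AUC_iv,0→∞ = 4956.7375 + 10598.630 = 15555.3675 µg/L·h
Trapezoidal AUC_0→9.5 (rectal suppository):
  [0→1.5]: (0.0+330.4)/2 × 1.5 = 247.8
  [1.5→7.5]: (330.4+459.6)/2 × 6 = 2370.0
  [7.5→9.5]: (459.6+409.8)/2 × 2 = 869.4
  Sum = 3487.2 µg/L·h
rectal suppository tail: 409.8/0.073 = 5613.699; AUC_ev,0→∞ = 3487.2 + 5613.699 = 9100.899 µg/L·h
F = (AUC_ev/D_ev)/(AUC_iv/D_iv) = (9100.899/375)/(15555.3675/150) = 24.269064/103.70245 = 0.2340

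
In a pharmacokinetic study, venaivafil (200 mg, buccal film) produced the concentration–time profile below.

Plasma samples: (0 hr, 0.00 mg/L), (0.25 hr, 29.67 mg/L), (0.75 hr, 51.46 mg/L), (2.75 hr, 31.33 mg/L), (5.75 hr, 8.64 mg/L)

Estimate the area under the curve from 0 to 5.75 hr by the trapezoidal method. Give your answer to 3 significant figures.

AUC = 167 mg/L·hr

Trapezoidal AUC_0→5.75:
  [0→0.25]: (0.00+29.67)/2 × 0.25 = 3.70875
  [0.25→0.75]: (29.67+51.46)/2 × 0.5 = 20.2825
  [0.75→2.75]: (51.46+31.33)/2 × 2 = 82.79
  [2.75→5.75]: (31.33+8.64)/2 × 3 = 59.955
  Sum = 166.73625 mg/L·hr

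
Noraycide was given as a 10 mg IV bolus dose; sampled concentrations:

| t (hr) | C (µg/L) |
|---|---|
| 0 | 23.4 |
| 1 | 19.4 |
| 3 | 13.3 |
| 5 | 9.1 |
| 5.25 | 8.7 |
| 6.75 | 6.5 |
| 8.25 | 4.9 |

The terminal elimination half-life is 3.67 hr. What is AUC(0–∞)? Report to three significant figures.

Trapezoidal AUC_0→8.25:
  [0→1]: (23.4+19.4)/2 × 1 = 21.4
  [1→3]: (19.4+13.3)/2 × 2 = 32.7
  [3→5]: (13.3+9.1)/2 × 2 = 22.4
  [5→5.25]: (9.1+8.7)/2 × 0.25 = 2.225
  [5.25→6.75]: (8.7+6.5)/2 × 1.5 = 11.4
  [6.75→8.25]: (6.5+4.9)/2 × 1.5 = 8.55
  Sum = 98.675 µg/L·hr
k_e = ln2 / t½ = 0.693147 / 3.67 = 0.1889 hr^-1
Extrapolated tail: C_last / k_e = 4.9 / 0.1889 = 25.940
AUC_0→∞ = 98.675 + 25.940 = 124.615 µg/L·hr

AUC = 125 µg/L·hr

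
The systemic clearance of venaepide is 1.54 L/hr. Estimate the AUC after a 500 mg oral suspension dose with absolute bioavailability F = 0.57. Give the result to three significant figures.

AUC_0→∞ = F × Dose / CL
        = 0.57 × 500 / 1.54 = 185.065 mg/L·hr

AUC = 185 mg/L·hr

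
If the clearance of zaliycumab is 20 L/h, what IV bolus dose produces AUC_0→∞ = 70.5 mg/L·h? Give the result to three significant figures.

Dose_iv = CL × AUC_0→∞
     = 20 × 70.5 = 1410 mg

Dose = 1410 mg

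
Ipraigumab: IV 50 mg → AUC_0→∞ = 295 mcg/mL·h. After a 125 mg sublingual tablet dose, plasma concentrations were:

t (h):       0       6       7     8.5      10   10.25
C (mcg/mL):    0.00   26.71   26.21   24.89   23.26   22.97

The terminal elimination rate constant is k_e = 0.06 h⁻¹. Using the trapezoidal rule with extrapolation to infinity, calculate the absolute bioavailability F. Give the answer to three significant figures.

F = 0.772

Trapezoidal AUC_0→10.25 (sublingual tablet):
  [0→6]: (0.00+26.71)/2 × 6 = 80.13
  [6→7]: (26.71+26.21)/2 × 1 = 26.46
  [7→8.5]: (26.21+24.89)/2 × 1.5 = 38.325
  [8.5→10]: (24.89+23.26)/2 × 1.5 = 36.1125
  [10→10.25]: (23.26+22.97)/2 × 0.25 = 5.77875
  Sum = 186.80625 mcg/mL·h
Tail: C_last/k_e = 22.97/0.06 = 382.833
AUC_0→∞ (sublingual tablet) = 186.80625 + 382.833 = 569.63925 mcg/mL·h
F = (AUC_ev/D_ev)/(AUC_iv/D_iv) = (569.63925/125)/(295/50) = 4.557114/5.9 = 0.7724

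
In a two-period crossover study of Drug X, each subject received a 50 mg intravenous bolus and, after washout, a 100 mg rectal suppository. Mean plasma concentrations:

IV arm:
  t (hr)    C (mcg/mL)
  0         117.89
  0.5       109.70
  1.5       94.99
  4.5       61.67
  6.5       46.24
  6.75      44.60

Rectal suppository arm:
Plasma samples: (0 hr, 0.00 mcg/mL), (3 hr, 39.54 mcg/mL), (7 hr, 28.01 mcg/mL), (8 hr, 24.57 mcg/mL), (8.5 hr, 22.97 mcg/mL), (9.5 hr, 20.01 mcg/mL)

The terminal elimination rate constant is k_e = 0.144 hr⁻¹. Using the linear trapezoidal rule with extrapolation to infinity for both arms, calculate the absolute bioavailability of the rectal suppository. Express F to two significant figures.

F = 0.24

Trapezoidal AUC_0→6.75 (IV):
  [0→0.5]: (117.89+109.70)/2 × 0.5 = 56.8975
  [0.5→1.5]: (109.70+94.99)/2 × 1 = 102.345
  [1.5→4.5]: (94.99+61.67)/2 × 3 = 234.99
  [4.5→6.5]: (61.67+46.24)/2 × 2 = 107.91
  [6.5→6.75]: (46.24+44.60)/2 × 0.25 = 11.355
  Sum = 513.4975 mcg/mL·hr
IV tail: 44.60/0.144 = 309.722; AUC_iv,0→∞ = 513.4975 + 309.722 = 823.2195 mcg/mL·hr
Trapezoidal AUC_0→9.5 (rectal suppository):
  [0→3]: (0.00+39.54)/2 × 3 = 59.31
  [3→7]: (39.54+28.01)/2 × 4 = 135.1
  [7→8]: (28.01+24.57)/2 × 1 = 26.29
  [8→8.5]: (24.57+22.97)/2 × 0.5 = 11.885
  [8.5→9.5]: (22.97+20.01)/2 × 1 = 21.49
  Sum = 254.075 mcg/mL·hr
rectal suppository tail: 20.01/0.144 = 138.958; AUC_ev,0→∞ = 254.075 + 138.958 = 393.033 mcg/mL·hr
F = (AUC_ev/D_ev)/(AUC_iv/D_iv) = (393.033/100)/(823.2195/50) = 3.93033/16.46439 = 0.2387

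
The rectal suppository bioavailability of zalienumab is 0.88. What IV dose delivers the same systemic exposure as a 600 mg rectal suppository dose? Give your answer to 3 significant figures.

D_iv = 528 mg

Systemic exposure from an extravascular dose = F × D_ev, so the equivalent IV dose is F × D_ev.
D_iv = F × D_ev = 0.88 × 600 = 528 mg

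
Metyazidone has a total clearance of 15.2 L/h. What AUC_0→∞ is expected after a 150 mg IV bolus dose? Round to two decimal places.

AUC = 9.87 mg/L·h

AUC_0→∞ = Dose_iv / CL
        = 150 / 15.2 = 9.86842 mg/L·h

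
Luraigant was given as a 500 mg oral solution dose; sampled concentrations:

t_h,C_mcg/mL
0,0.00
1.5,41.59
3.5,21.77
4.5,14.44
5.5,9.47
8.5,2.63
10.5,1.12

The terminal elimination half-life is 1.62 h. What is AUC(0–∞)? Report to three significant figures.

Trapezoidal AUC_0→10.5:
  [0→1.5]: (0.00+41.59)/2 × 1.5 = 31.1925
  [1.5→3.5]: (41.59+21.77)/2 × 2 = 63.36
  [3.5→4.5]: (21.77+14.44)/2 × 1 = 18.105
  [4.5→5.5]: (14.44+9.47)/2 × 1 = 11.955
  [5.5→8.5]: (9.47+2.63)/2 × 3 = 18.15
  [8.5→10.5]: (2.63+1.12)/2 × 2 = 3.75
  Sum = 146.5125 mcg/mL·h
k_e = ln2 / t½ = 0.693147 / 1.62 = 0.4279 h^-1
Extrapolated tail: C_last / k_e = 1.12 / 0.4279 = 2.617
AUC_0→∞ = 146.5125 + 2.617 = 149.1295 mcg/mL·h

AUC = 149 mcg/mL·h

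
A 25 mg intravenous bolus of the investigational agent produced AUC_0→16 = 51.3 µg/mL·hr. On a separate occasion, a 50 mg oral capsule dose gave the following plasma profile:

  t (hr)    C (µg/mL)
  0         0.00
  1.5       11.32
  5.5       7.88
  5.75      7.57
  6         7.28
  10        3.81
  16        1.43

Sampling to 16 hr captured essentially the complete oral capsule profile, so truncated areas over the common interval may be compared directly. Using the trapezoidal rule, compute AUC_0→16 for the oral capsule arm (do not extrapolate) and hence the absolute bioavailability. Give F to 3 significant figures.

F = 0.863

Trapezoidal AUC_0→16 (oral capsule):
  [0→1.5]: (0.00+11.32)/2 × 1.5 = 8.49
  [1.5→5.5]: (11.32+7.88)/2 × 4 = 38.4
  [5.5→5.75]: (7.88+7.57)/2 × 0.25 = 1.93125
  [5.75→6]: (7.57+7.28)/2 × 0.25 = 1.85625
  [6→10]: (7.28+3.81)/2 × 4 = 22.18
  [10→16]: (3.81+1.43)/2 × 6 = 15.72
  Sum = 88.5775 µg/mL·hr
F = (AUC_ev/D_ev)/(AUC_iv/D_iv) = (88.5775/50)/(51.3/25) = 1.77155/2.052 = 0.8633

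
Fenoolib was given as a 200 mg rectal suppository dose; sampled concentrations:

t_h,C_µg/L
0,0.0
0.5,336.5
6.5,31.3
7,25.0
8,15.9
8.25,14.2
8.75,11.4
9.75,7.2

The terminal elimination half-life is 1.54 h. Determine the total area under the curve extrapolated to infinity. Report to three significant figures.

Trapezoidal AUC_0→9.75:
  [0→0.5]: (0.0+336.5)/2 × 0.5 = 84.125
  [0.5→6.5]: (336.5+31.3)/2 × 6 = 1103.4
  [6.5→7]: (31.3+25.0)/2 × 0.5 = 14.075
  [7→8]: (25.0+15.9)/2 × 1 = 20.45
  [8→8.25]: (15.9+14.2)/2 × 0.25 = 3.7625
  [8.25→8.75]: (14.2+11.4)/2 × 0.5 = 6.4
  [8.75→9.75]: (11.4+7.2)/2 × 1 = 9.3
  Sum = 1241.5125 µg/L·h
k_e = ln2 / t½ = 0.693147 / 1.54 = 0.4501 h^-1
Extrapolated tail: C_last / k_e = 7.2 / 0.4501 = 15.996
AUC_0→∞ = 1241.5125 + 15.996 = 1257.5085 µg/L·h

AUC = 1260 µg/L·h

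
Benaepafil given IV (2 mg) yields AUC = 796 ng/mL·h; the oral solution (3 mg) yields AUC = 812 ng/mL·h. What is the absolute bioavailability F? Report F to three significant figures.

F = 0.680

F = (AUC_ev / D_ev) / (AUC_iv / D_iv)
  = (812/3) / (796/2)
  = 270.667 / 398 = 0.6801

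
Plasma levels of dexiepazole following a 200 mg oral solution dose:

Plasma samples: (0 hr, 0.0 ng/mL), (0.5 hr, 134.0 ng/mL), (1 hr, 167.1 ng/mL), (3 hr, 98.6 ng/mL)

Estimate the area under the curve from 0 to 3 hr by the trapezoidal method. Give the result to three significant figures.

Trapezoidal AUC_0→3:
  [0→0.5]: (0.0+134.0)/2 × 0.5 = 33.5
  [0.5→1]: (134.0+167.1)/2 × 0.5 = 75.275
  [1→3]: (167.1+98.6)/2 × 2 = 265.7
  Sum = 374.475 ng/mL·hr

AUC = 374 ng/mL·hr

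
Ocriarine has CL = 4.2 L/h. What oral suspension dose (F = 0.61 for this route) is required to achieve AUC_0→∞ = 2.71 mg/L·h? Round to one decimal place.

Dose = 18.7 mg

Dose = CL × AUC_0→∞ / F
     = 4.2 × 2.71 / 0.61 = 18.659 mg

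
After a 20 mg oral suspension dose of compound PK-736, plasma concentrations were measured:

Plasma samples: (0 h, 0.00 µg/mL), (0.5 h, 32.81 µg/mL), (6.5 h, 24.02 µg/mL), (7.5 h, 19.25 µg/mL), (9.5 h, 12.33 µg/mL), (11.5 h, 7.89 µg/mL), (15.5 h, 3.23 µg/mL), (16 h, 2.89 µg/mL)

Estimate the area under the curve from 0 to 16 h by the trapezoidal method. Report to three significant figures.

AUC = 276 µg/mL·h

Trapezoidal AUC_0→16:
  [0→0.5]: (0.00+32.81)/2 × 0.5 = 8.2025
  [0.5→6.5]: (32.81+24.02)/2 × 6 = 170.49
  [6.5→7.5]: (24.02+19.25)/2 × 1 = 21.635
  [7.5→9.5]: (19.25+12.33)/2 × 2 = 31.58
  [9.5→11.5]: (12.33+7.89)/2 × 2 = 20.22
  [11.5→15.5]: (7.89+3.23)/2 × 4 = 22.24
  [15.5→16]: (3.23+2.89)/2 × 0.5 = 1.53
  Sum = 275.8975 µg/mL·h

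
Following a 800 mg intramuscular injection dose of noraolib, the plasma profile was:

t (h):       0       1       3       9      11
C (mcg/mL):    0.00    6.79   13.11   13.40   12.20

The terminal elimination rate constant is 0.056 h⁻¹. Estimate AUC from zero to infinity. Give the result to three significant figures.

AUC = 346 mcg/mL·h

Trapezoidal AUC_0→11:
  [0→1]: (0.00+6.79)/2 × 1 = 3.395
  [1→3]: (6.79+13.11)/2 × 2 = 19.9
  [3→9]: (13.11+13.40)/2 × 6 = 79.53
  [9→11]: (13.40+12.20)/2 × 2 = 25.6
  Sum = 128.425 mcg/mL·h
Extrapolated tail: C_last / k_e = 12.20 / 0.056 = 217.857
AUC_0→∞ = 128.425 + 217.857 = 346.282 mcg/mL·h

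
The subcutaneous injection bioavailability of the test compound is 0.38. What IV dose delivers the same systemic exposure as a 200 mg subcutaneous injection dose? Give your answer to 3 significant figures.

D_iv = 76.0 mg

Systemic exposure from an extravascular dose = F × D_ev, so the equivalent IV dose is F × D_ev.
D_iv = F × D_ev = 0.38 × 200 = 76 mg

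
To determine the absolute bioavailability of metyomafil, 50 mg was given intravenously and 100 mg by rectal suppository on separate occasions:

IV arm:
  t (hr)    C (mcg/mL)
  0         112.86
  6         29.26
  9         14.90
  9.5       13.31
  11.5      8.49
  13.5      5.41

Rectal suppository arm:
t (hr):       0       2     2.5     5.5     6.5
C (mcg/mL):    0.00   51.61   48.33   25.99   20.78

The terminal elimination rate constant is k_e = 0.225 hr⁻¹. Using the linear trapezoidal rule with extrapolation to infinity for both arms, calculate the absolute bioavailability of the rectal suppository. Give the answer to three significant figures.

F = 0.272

Trapezoidal AUC_0→13.5 (IV):
  [0→6]: (112.86+29.26)/2 × 6 = 426.36
  [6→9]: (29.26+14.90)/2 × 3 = 66.24
  [9→9.5]: (14.90+13.31)/2 × 0.5 = 7.0525
  [9.5→11.5]: (13.31+8.49)/2 × 2 = 21.8
  [11.5→13.5]: (8.49+5.41)/2 × 2 = 13.9
  Sum = 535.3525 mcg/mL·hr
IV tail: 5.41/0.225 = 24.044; AUC_iv,0→∞ = 535.3525 + 24.044 = 559.3965 mcg/mL·hr
Trapezoidal AUC_0→6.5 (rectal suppository):
  [0→2]: (0.00+51.61)/2 × 2 = 51.61
  [2→2.5]: (51.61+48.33)/2 × 0.5 = 24.985
  [2.5→5.5]: (48.33+25.99)/2 × 3 = 111.48
  [5.5→6.5]: (25.99+20.78)/2 × 1 = 23.385
  Sum = 211.46 mcg/mL·hr
rectal suppository tail: 20.78/0.225 = 92.356; AUC_ev,0→∞ = 211.46 + 92.356 = 303.816 mcg/mL·hr
F = (AUC_ev/D_ev)/(AUC_iv/D_iv) = (303.816/100)/(559.3965/50) = 3.03816/11.18793 = 0.2716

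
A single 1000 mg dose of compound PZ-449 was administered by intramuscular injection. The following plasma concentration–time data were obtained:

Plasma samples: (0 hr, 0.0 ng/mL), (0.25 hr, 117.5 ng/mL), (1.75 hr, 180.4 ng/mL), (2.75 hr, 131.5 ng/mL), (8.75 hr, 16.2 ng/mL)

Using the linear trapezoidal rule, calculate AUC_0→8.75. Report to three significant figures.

AUC = 837 ng/mL·hr

Trapezoidal AUC_0→8.75:
  [0→0.25]: (0.0+117.5)/2 × 0.25 = 14.6875
  [0.25→1.75]: (117.5+180.4)/2 × 1.5 = 223.425
  [1.75→2.75]: (180.4+131.5)/2 × 1 = 155.95
  [2.75→8.75]: (131.5+16.2)/2 × 6 = 443.1
  Sum = 837.1625 ng/mL·hr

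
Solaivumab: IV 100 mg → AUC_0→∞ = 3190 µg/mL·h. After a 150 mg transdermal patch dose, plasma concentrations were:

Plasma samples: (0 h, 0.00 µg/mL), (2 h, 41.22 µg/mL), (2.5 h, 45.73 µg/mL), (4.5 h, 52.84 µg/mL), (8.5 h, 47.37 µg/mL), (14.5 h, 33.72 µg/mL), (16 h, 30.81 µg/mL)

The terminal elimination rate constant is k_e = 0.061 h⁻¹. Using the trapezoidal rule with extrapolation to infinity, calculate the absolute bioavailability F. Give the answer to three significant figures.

Trapezoidal AUC_0→16 (transdermal patch):
  [0→2]: (0.00+41.22)/2 × 2 = 41.22
  [2→2.5]: (41.22+45.73)/2 × 0.5 = 21.7375
  [2.5→4.5]: (45.73+52.84)/2 × 2 = 98.57
  [4.5→8.5]: (52.84+47.37)/2 × 4 = 200.42
  [8.5→14.5]: (47.37+33.72)/2 × 6 = 243.27
  [14.5→16]: (33.72+30.81)/2 × 1.5 = 48.3975
  Sum = 653.615 µg/mL·h
Tail: C_last/k_e = 30.81/0.061 = 505.082
AUC_0→∞ (transdermal patch) = 653.615 + 505.082 = 1158.697 µg/mL·h
F = (AUC_ev/D_ev)/(AUC_iv/D_iv) = (1158.697/150)/(3190/100) = 7.72465/31.9 = 0.2422

F = 0.242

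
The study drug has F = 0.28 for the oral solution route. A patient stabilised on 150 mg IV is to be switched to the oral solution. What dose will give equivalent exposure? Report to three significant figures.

For equal systemic exposure: F × D_ev = D_iv
D_ev = D_iv / F = 150 / 0.28 = 535.714 mg

D_oral = 536 mg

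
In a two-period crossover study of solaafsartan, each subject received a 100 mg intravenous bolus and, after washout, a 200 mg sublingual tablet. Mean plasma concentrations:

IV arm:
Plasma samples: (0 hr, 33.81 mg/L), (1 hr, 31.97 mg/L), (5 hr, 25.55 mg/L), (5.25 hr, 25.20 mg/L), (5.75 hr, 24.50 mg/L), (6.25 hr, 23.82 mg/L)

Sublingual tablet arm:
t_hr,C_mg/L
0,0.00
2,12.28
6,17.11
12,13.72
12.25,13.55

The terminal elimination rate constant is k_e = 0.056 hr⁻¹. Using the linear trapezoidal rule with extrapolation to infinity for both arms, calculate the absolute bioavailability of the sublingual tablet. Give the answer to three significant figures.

Trapezoidal AUC_0→6.25 (IV):
  [0→1]: (33.81+31.97)/2 × 1 = 32.89
  [1→5]: (31.97+25.55)/2 × 4 = 115.04
  [5→5.25]: (25.55+25.20)/2 × 0.25 = 6.34375
  [5.25→5.75]: (25.20+24.50)/2 × 0.5 = 12.425
  [5.75→6.25]: (24.50+23.82)/2 × 0.5 = 12.08
  Sum = 178.77875 mg/L·hr
IV tail: 23.82/0.056 = 425.357; AUC_iv,0→∞ = 178.77875 + 425.357 = 604.13575 mg/L·hr
Trapezoidal AUC_0→12.25 (sublingual tablet):
  [0→2]: (0.00+12.28)/2 × 2 = 12.28
  [2→6]: (12.28+17.11)/2 × 4 = 58.78
  [6→12]: (17.11+13.72)/2 × 6 = 92.49
  [12→12.25]: (13.72+13.55)/2 × 0.25 = 3.40875
  Sum = 166.95875 mg/L·hr
sublingual tablet tail: 13.55/0.056 = 241.964; AUC_ev,0→∞ = 166.95875 + 241.964 = 408.92275 mg/L·hr
F = (AUC_ev/D_ev)/(AUC_iv/D_iv) = (408.92275/200)/(604.13575/100) = 2.04461/6.0413575 = 0.3384

F = 0.338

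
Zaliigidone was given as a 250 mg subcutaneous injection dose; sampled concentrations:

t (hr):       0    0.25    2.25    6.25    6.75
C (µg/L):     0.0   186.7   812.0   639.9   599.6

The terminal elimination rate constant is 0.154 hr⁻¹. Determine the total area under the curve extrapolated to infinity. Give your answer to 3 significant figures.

Trapezoidal AUC_0→6.75:
  [0→0.25]: (0.0+186.7)/2 × 0.25 = 23.3375
  [0.25→2.25]: (186.7+812.0)/2 × 2 = 998.7
  [2.25→6.25]: (812.0+639.9)/2 × 4 = 2903.8
  [6.25→6.75]: (639.9+599.6)/2 × 0.5 = 309.875
  Sum = 4235.7125 µg/L·hr
Extrapolated tail: C_last / k_e = 599.6 / 0.154 = 3893.506
AUC_0→∞ = 4235.7125 + 3893.506 = 8129.2185 µg/L·hr

AUC = 8130 µg/L·hr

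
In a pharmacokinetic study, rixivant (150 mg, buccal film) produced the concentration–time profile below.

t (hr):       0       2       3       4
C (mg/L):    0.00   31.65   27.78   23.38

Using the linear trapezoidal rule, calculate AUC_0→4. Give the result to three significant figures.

AUC = 86.9 mg/L·hr

Trapezoidal AUC_0→4:
  [0→2]: (0.00+31.65)/2 × 2 = 31.65
  [2→3]: (31.65+27.78)/2 × 1 = 29.715
  [3→4]: (27.78+23.38)/2 × 1 = 25.58
  Sum = 86.945 mg/L·hr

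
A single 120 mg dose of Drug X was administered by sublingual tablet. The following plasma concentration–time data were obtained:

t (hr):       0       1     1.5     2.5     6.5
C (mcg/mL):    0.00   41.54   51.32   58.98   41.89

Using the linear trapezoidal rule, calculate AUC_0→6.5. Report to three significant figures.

Trapezoidal AUC_0→6.5:
  [0→1]: (0.00+41.54)/2 × 1 = 20.77
  [1→1.5]: (41.54+51.32)/2 × 0.5 = 23.215
  [1.5→2.5]: (51.32+58.98)/2 × 1 = 55.15
  [2.5→6.5]: (58.98+41.89)/2 × 4 = 201.74
  Sum = 300.875 mcg/mL·hr

AUC = 301 mcg/mL·hr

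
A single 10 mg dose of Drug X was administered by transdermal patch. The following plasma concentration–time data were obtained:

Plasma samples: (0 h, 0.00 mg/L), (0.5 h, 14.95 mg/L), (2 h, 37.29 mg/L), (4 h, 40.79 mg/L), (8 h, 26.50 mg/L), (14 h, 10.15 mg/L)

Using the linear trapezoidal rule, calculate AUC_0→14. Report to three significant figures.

AUC = 366 mg/L·h

Trapezoidal AUC_0→14:
  [0→0.5]: (0.00+14.95)/2 × 0.5 = 3.7375
  [0.5→2]: (14.95+37.29)/2 × 1.5 = 39.18
  [2→4]: (37.29+40.79)/2 × 2 = 78.08
  [4→8]: (40.79+26.50)/2 × 4 = 134.58
  [8→14]: (26.50+10.15)/2 × 6 = 109.95
  Sum = 365.5275 mg/L·h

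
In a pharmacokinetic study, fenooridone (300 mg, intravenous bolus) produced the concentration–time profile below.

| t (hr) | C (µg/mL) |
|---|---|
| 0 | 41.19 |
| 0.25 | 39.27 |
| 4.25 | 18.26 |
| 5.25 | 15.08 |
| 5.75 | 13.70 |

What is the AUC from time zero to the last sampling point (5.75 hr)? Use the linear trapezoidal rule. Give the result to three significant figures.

AUC = 149 µg/mL·hr

Trapezoidal AUC_0→5.75:
  [0→0.25]: (41.19+39.27)/2 × 0.25 = 10.0575
  [0.25→4.25]: (39.27+18.26)/2 × 4 = 115.06
  [4.25→5.25]: (18.26+15.08)/2 × 1 = 16.67
  [5.25→5.75]: (15.08+13.70)/2 × 0.5 = 7.195
  Sum = 148.9825 µg/mL·hr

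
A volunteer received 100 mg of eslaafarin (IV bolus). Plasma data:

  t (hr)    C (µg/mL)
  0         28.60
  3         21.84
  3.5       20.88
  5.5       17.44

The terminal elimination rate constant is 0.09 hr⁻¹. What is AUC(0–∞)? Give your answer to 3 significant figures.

Trapezoidal AUC_0→5.5:
  [0→3]: (28.60+21.84)/2 × 3 = 75.66
  [3→3.5]: (21.84+20.88)/2 × 0.5 = 10.68
  [3.5→5.5]: (20.88+17.44)/2 × 2 = 38.32
  Sum = 124.66 µg/mL·hr
Extrapolated tail: C_last / k_e = 17.44 / 0.09 = 193.778
AUC_0→∞ = 124.66 + 193.778 = 318.438 µg/mL·hr

AUC = 318 µg/mL·hr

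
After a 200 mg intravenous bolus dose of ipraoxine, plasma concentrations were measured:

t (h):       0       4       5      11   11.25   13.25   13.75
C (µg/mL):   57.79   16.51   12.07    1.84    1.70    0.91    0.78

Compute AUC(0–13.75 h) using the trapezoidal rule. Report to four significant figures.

AUC = 208.1 µg/mL·h

Trapezoidal AUC_0→13.75:
  [0→4]: (57.79+16.51)/2 × 4 = 148.6
  [4→5]: (16.51+12.07)/2 × 1 = 14.29
  [5→11]: (12.07+1.84)/2 × 6 = 41.73
  [11→11.25]: (1.84+1.70)/2 × 0.25 = 0.4425
  [11.25→13.25]: (1.70+0.91)/2 × 2 = 2.61
  [13.25→13.75]: (0.91+0.78)/2 × 0.5 = 0.4225
  Sum = 208.095 µg/mL·h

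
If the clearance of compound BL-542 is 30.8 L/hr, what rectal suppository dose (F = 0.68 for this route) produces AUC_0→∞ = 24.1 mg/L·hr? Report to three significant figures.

Dose = 1090 mg

Dose = CL × AUC_0→∞ / F
     = 30.8 × 24.1 / 0.68 = 1091.59 mg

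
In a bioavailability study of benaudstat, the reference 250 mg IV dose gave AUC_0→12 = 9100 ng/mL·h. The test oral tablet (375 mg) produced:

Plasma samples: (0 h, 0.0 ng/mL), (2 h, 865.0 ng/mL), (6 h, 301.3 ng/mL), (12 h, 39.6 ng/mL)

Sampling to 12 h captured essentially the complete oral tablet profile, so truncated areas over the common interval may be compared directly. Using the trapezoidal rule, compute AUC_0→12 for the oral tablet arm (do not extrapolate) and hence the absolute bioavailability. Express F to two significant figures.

F = 0.31

Trapezoidal AUC_0→12 (oral tablet):
  [0→2]: (0.0+865.0)/2 × 2 = 865.0
  [2→6]: (865.0+301.3)/2 × 4 = 2332.6
  [6→12]: (301.3+39.6)/2 × 6 = 1022.7
  Sum = 4220.3 ng/mL·h
F = (AUC_ev/D_ev)/(AUC_iv/D_iv) = (4220.3/375)/(9100/250) = 11.2541/36.4 = 0.3092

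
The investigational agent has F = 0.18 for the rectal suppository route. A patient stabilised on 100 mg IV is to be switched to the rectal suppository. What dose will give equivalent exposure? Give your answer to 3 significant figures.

For equal systemic exposure: F × D_ev = D_iv
D_ev = D_iv / F = 100 / 0.18 = 555.556 mg

D_rectal = 556 mg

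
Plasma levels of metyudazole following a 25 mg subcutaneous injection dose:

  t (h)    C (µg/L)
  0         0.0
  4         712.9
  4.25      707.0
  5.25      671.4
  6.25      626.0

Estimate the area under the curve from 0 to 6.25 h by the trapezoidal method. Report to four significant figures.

AUC = 2941 µg/L·h

Trapezoidal AUC_0→6.25:
  [0→4]: (0.0+712.9)/2 × 4 = 1425.8
  [4→4.25]: (712.9+707.0)/2 × 0.25 = 177.4875
  [4.25→5.25]: (707.0+671.4)/2 × 1 = 689.2
  [5.25→6.25]: (671.4+626.0)/2 × 1 = 648.7
  Sum = 2941.1875 µg/L·h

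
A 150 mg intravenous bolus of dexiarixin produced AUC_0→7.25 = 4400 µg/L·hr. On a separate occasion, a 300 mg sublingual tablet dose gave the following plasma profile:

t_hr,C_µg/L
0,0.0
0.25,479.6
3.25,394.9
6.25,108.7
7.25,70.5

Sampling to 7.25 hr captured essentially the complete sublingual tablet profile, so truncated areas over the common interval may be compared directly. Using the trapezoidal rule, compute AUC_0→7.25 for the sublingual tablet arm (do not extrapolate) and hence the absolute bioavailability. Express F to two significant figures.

F = 0.25

Trapezoidal AUC_0→7.25 (sublingual tablet):
  [0→0.25]: (0.0+479.6)/2 × 0.25 = 59.95
  [0.25→3.25]: (479.6+394.9)/2 × 3 = 1311.75
  [3.25→6.25]: (394.9+108.7)/2 × 3 = 755.4
  [6.25→7.25]: (108.7+70.5)/2 × 1 = 89.6
  Sum = 2216.7 µg/L·hr
F = (AUC_ev/D_ev)/(AUC_iv/D_iv) = (2216.7/300)/(4400/150) = 7.389/29.3333 = 0.2519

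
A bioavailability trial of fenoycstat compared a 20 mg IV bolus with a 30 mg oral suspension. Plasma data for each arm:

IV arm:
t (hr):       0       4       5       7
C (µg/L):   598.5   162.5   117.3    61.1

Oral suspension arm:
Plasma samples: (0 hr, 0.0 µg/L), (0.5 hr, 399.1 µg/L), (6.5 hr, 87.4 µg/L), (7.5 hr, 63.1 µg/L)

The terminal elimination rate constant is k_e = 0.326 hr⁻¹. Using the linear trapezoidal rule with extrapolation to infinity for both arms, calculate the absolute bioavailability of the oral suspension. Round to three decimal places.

F = 0.601

Trapezoidal AUC_0→7 (IV):
  [0→4]: (598.5+162.5)/2 × 4 = 1522.0
  [4→5]: (162.5+117.3)/2 × 1 = 139.9
  [5→7]: (117.3+61.1)/2 × 2 = 178.4
  Sum = 1840.3 µg/L·hr
IV tail: 61.1/0.326 = 187.423; AUC_iv,0→∞ = 1840.3 + 187.423 = 2027.723 µg/L·hr
Trapezoidal AUC_0→7.5 (oral suspension):
  [0→0.5]: (0.0+399.1)/2 × 0.5 = 99.775
  [0.5→6.5]: (399.1+87.4)/2 × 6 = 1459.5
  [6.5→7.5]: (87.4+63.1)/2 × 1 = 75.25
  Sum = 1634.525 µg/L·hr
oral suspension tail: 63.1/0.326 = 193.558; AUC_ev,0→∞ = 1634.525 + 193.558 = 1828.083 µg/L·hr
F = (AUC_ev/D_ev)/(AUC_iv/D_iv) = (1828.083/30)/(2027.723/20) = 60.9361/101.38615 = 0.6010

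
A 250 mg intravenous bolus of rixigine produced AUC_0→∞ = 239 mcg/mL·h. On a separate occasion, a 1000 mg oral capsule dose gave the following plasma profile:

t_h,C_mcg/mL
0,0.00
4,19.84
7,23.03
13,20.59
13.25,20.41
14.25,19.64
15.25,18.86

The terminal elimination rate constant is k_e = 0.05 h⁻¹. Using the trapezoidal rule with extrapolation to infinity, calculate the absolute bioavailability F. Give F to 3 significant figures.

F = 0.687

Trapezoidal AUC_0→15.25 (oral capsule):
  [0→4]: (0.00+19.84)/2 × 4 = 39.68
  [4→7]: (19.84+23.03)/2 × 3 = 64.305
  [7→13]: (23.03+20.59)/2 × 6 = 130.86
  [13→13.25]: (20.59+20.41)/2 × 0.25 = 5.125
  [13.25→14.25]: (20.41+19.64)/2 × 1 = 20.025
  [14.25→15.25]: (19.64+18.86)/2 × 1 = 19.25
  Sum = 279.245 mcg/mL·h
Tail: C_last/k_e = 18.86/0.05 = 377.200
AUC_0→∞ (oral capsule) = 279.245 + 377.200 = 656.445 mcg/mL·h
F = (AUC_ev/D_ev)/(AUC_iv/D_iv) = (656.445/1000)/(239/250) = 0.656445/0.956 = 0.6867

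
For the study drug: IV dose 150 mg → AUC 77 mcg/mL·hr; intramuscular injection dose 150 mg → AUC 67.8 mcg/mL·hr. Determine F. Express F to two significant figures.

F = (AUC_ev / D_ev) / (AUC_iv / D_iv)
  = (67.8/150) / (77/150)
  = 0.452 / 0.513333 = 0.8805

F = 0.88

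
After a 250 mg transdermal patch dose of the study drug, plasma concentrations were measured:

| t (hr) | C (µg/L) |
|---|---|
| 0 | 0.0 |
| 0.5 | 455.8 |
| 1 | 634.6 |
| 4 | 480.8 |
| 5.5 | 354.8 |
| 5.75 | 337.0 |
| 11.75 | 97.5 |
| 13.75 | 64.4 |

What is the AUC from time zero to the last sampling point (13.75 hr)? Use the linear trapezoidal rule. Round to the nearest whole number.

Trapezoidal AUC_0→13.75:
  [0→0.5]: (0.0+455.8)/2 × 0.5 = 113.95
  [0.5→1]: (455.8+634.6)/2 × 0.5 = 272.6
  [1→4]: (634.6+480.8)/2 × 3 = 1673.1
  [4→5.5]: (480.8+354.8)/2 × 1.5 = 626.7
  [5.5→5.75]: (354.8+337.0)/2 × 0.25 = 86.475
  [5.75→11.75]: (337.0+97.5)/2 × 6 = 1303.5
  [11.75→13.75]: (97.5+64.4)/2 × 2 = 161.9
  Sum = 4238.225 µg/L·hr

AUC = 4238 µg/L·hr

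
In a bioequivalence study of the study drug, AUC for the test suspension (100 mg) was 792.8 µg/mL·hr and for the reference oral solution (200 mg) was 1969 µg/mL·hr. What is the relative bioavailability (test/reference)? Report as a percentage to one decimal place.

F_rel = (AUC_test/D_test) / (AUC_ref/D_ref)
      = (792.8/100) / (1969/200)
      = 7.928 / 9.845 = 0.8053 = 80.53%

F_rel = 80.5%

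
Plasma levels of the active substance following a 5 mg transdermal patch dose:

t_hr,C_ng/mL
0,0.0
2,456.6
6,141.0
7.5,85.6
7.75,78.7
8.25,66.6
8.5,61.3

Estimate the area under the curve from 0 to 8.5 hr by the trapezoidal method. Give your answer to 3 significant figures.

Trapezoidal AUC_0→8.5:
  [0→2]: (0.0+456.6)/2 × 2 = 456.6
  [2→6]: (456.6+141.0)/2 × 4 = 1195.2
  [6→7.5]: (141.0+85.6)/2 × 1.5 = 169.95
  [7.5→7.75]: (85.6+78.7)/2 × 0.25 = 20.5375
  [7.75→8.25]: (78.7+66.6)/2 × 0.5 = 36.325
  [8.25→8.5]: (66.6+61.3)/2 × 0.25 = 15.9875
  Sum = 1894.6 ng/mL·hr

AUC = 1890 ng/mL·hr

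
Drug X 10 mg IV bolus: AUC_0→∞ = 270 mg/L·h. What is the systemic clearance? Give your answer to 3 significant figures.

CL = 0.0370 L/h

CL = Dose_iv / AUC_0→∞
   = 10 / 270 = 0.037037 L/h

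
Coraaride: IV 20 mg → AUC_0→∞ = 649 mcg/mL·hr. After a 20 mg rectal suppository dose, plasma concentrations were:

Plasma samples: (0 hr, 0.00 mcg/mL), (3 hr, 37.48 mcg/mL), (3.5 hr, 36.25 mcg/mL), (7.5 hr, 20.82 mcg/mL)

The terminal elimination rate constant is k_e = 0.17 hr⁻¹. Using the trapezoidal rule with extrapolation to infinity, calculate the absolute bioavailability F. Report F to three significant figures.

F = 0.480

Trapezoidal AUC_0→7.5 (rectal suppository):
  [0→3]: (0.00+37.48)/2 × 3 = 56.22
  [3→3.5]: (37.48+36.25)/2 × 0.5 = 18.4325
  [3.5→7.5]: (36.25+20.82)/2 × 4 = 114.14
  Sum = 188.7925 mcg/mL·hr
Tail: C_last/k_e = 20.82/0.17 = 122.471
AUC_0→∞ (rectal suppository) = 188.7925 + 122.471 = 311.2635 mcg/mL·hr
F = (AUC_ev/D_ev)/(AUC_iv/D_iv) = (311.2635/20)/(649/20) = 15.563175/32.45 = 0.4796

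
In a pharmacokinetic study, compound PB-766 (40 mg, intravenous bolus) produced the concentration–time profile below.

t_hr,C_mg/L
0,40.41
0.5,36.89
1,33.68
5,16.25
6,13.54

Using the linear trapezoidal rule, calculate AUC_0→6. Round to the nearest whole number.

AUC = 152 mg/L·hr

Trapezoidal AUC_0→6:
  [0→0.5]: (40.41+36.89)/2 × 0.5 = 19.325
  [0.5→1]: (36.89+33.68)/2 × 0.5 = 17.6425
  [1→5]: (33.68+16.25)/2 × 4 = 99.86
  [5→6]: (16.25+13.54)/2 × 1 = 14.895
  Sum = 151.7225 mg/L·hr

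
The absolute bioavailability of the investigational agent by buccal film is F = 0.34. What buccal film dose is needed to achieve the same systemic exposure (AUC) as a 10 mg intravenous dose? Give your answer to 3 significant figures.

For equal systemic exposure: F × D_ev = D_iv
D_ev = D_iv / F = 10 / 0.34 = 29.4118 mg

D_buccal = 29.4 mg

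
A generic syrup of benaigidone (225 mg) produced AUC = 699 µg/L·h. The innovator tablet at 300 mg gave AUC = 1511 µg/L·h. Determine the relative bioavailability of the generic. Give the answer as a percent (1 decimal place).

F_rel = 61.7%

F_rel = (AUC_test/D_test) / (AUC_ref/D_ref)
      = (699/225) / (1511/300)
      = 3.10667 / 5.03667 = 0.6168 = 61.68%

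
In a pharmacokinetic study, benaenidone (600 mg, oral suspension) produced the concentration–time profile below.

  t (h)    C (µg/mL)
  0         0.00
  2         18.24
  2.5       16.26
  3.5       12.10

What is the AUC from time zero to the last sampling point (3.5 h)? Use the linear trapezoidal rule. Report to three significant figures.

Trapezoidal AUC_0→3.5:
  [0→2]: (0.00+18.24)/2 × 2 = 18.24
  [2→2.5]: (18.24+16.26)/2 × 0.5 = 8.625
  [2.5→3.5]: (16.26+12.10)/2 × 1 = 14.18
  Sum = 41.045 µg/mL·h

AUC = 41.0 µg/mL·h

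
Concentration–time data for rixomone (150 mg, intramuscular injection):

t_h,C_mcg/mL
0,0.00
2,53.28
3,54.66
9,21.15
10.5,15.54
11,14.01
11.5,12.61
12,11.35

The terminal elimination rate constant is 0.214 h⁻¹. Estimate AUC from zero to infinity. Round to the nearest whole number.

AUC = 435 mcg/mL·h

Trapezoidal AUC_0→12:
  [0→2]: (0.00+53.28)/2 × 2 = 53.28
  [2→3]: (53.28+54.66)/2 × 1 = 53.97
  [3→9]: (54.66+21.15)/2 × 6 = 227.43
  [9→10.5]: (21.15+15.54)/2 × 1.5 = 27.5175
  [10.5→11]: (15.54+14.01)/2 × 0.5 = 7.3875
  [11→11.5]: (14.01+12.61)/2 × 0.5 = 6.655
  [11.5→12]: (12.61+11.35)/2 × 0.5 = 5.99
  Sum = 382.23 mcg/mL·h
Extrapolated tail: C_last / k_e = 11.35 / 0.214 = 53.037
AUC_0→∞ = 382.23 + 53.037 = 435.267 mcg/mL·h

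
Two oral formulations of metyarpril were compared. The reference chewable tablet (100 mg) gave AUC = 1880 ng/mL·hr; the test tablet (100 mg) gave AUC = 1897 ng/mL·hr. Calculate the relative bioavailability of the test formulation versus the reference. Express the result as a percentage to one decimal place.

F_rel = (AUC_test/D_test) / (AUC_ref/D_ref)
      = (1897/100) / (1880/100)
      = 18.97 / 18.8 = 1.0090 = 100.90%

F_rel = 100.9%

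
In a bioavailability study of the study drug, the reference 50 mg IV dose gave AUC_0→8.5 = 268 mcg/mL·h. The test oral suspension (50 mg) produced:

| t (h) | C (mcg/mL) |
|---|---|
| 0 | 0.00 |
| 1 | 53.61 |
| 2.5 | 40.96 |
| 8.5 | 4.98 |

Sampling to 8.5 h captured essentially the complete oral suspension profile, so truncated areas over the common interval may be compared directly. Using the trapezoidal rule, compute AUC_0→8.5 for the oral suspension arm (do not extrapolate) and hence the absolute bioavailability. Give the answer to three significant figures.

F = 0.879

Trapezoidal AUC_0→8.5 (oral suspension):
  [0→1]: (0.00+53.61)/2 × 1 = 26.805
  [1→2.5]: (53.61+40.96)/2 × 1.5 = 70.9275
  [2.5→8.5]: (40.96+4.98)/2 × 6 = 137.82
  Sum = 235.5525 mcg/mL·h
F = (AUC_ev/D_ev)/(AUC_iv/D_iv) = (235.5525/50)/(268/50) = 4.71105/5.36 = 0.8789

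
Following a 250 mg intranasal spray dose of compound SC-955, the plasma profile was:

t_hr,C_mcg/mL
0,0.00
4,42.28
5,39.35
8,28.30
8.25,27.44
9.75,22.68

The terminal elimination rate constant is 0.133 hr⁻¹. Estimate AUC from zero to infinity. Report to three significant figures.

Trapezoidal AUC_0→9.75:
  [0→4]: (0.00+42.28)/2 × 4 = 84.56
  [4→5]: (42.28+39.35)/2 × 1 = 40.815
  [5→8]: (39.35+28.30)/2 × 3 = 101.475
  [8→8.25]: (28.30+27.44)/2 × 0.25 = 6.9675
  [8.25→9.75]: (27.44+22.68)/2 × 1.5 = 37.59
  Sum = 271.4075 mcg/mL·hr
Extrapolated tail: C_last / k_e = 22.68 / 0.133 = 170.526
AUC_0→∞ = 271.4075 + 170.526 = 441.9335 mcg/mL·hr

AUC = 442 mcg/mL·hr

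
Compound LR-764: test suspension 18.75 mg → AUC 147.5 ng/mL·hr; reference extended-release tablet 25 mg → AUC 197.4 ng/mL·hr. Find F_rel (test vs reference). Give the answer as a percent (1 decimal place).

F_rel = (AUC_test/D_test) / (AUC_ref/D_ref)
      = (147.5/18.75) / (197.4/25)
      = 7.86667 / 7.896 = 0.9963 = 99.63%

F_rel = 99.6%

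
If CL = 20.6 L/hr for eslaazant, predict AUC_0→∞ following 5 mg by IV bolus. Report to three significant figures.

AUC_0→∞ = Dose_iv / CL
        = 5 / 20.6 = 0.242718 mg/L·hr

AUC = 0.243 mg/L·hr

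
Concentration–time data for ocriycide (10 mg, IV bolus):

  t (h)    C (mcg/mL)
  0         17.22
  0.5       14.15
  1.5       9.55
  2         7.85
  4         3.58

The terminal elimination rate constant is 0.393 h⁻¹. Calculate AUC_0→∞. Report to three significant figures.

Trapezoidal AUC_0→4:
  [0→0.5]: (17.22+14.15)/2 × 0.5 = 7.8425
  [0.5→1.5]: (14.15+9.55)/2 × 1 = 11.85
  [1.5→2]: (9.55+7.85)/2 × 0.5 = 4.35
  [2→4]: (7.85+3.58)/2 × 2 = 11.43
  Sum = 35.4725 mcg/mL·h
Extrapolated tail: C_last / k_e = 3.58 / 0.393 = 9.109
AUC_0→∞ = 35.4725 + 9.109 = 44.5815 mcg/mL·h

AUC = 44.6 mcg/mL·h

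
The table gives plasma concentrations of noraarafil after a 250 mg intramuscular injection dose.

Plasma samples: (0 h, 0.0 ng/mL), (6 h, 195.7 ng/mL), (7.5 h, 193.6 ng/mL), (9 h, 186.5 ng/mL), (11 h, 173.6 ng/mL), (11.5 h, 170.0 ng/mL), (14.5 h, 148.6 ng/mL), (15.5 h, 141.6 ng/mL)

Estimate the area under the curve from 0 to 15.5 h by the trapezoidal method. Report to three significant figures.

Trapezoidal AUC_0→15.5:
  [0→6]: (0.0+195.7)/2 × 6 = 587.1
  [6→7.5]: (195.7+193.6)/2 × 1.5 = 291.975
  [7.5→9]: (193.6+186.5)/2 × 1.5 = 285.075
  [9→11]: (186.5+173.6)/2 × 2 = 360.1
  [11→11.5]: (173.6+170.0)/2 × 0.5 = 85.9
  [11.5→14.5]: (170.0+148.6)/2 × 3 = 477.9
  [14.5→15.5]: (148.6+141.6)/2 × 1 = 145.1
  Sum = 2233.15 ng/mL·h

AUC = 2230 ng/mL·h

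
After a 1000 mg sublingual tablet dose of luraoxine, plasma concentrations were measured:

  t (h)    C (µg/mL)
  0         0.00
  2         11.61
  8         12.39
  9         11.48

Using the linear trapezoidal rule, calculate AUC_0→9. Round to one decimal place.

AUC = 95.5 µg/mL·h

Trapezoidal AUC_0→9:
  [0→2]: (0.00+11.61)/2 × 2 = 11.61
  [2→8]: (11.61+12.39)/2 × 6 = 72.0
  [8→9]: (12.39+11.48)/2 × 1 = 11.935
  Sum = 95.545 µg/mL·h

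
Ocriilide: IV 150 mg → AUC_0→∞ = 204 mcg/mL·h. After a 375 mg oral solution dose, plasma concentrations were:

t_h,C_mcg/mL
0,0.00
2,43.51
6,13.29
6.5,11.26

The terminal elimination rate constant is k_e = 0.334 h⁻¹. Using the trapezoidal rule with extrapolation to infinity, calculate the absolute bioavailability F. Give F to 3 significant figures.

Trapezoidal AUC_0→6.5 (oral solution):
  [0→2]: (0.00+43.51)/2 × 2 = 43.51
  [2→6]: (43.51+13.29)/2 × 4 = 113.6
  [6→6.5]: (13.29+11.26)/2 × 0.5 = 6.1375
  Sum = 163.2475 mcg/mL·h
Tail: C_last/k_e = 11.26/0.334 = 33.713
AUC_0→∞ (oral solution) = 163.2475 + 33.713 = 196.9605 mcg/mL·h
F = (AUC_ev/D_ev)/(AUC_iv/D_iv) = (196.9605/375)/(204/150) = 0.525228/1.36 = 0.3862

F = 0.386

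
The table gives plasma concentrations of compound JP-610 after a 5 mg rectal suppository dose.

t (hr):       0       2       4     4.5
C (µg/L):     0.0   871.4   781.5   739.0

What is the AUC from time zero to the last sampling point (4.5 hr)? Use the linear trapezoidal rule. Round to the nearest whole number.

Trapezoidal AUC_0→4.5:
  [0→2]: (0.0+871.4)/2 × 2 = 871.4
  [2→4]: (871.4+781.5)/2 × 2 = 1652.9
  [4→4.5]: (781.5+739.0)/2 × 0.5 = 380.125
  Sum = 2904.425 µg/L·hr

AUC = 2904 µg/L·hr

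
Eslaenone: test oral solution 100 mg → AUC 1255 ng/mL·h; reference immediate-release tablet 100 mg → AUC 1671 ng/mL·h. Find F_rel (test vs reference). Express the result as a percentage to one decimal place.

F_rel = 75.1%

F_rel = (AUC_test/D_test) / (AUC_ref/D_ref)
      = (1255/100) / (1671/100)
      = 12.55 / 16.71 = 0.7510 = 75.10%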